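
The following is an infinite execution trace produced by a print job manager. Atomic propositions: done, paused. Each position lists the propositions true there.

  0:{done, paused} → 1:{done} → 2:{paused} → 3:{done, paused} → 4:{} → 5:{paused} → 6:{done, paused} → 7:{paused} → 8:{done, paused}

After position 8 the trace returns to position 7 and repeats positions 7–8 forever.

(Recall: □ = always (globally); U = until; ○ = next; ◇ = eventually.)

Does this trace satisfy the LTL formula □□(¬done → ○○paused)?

Violated

□(¬done → ○○paused) must hold at every position from 0 onward. It fails at position 0, so □□(¬done → ○○paused) is false.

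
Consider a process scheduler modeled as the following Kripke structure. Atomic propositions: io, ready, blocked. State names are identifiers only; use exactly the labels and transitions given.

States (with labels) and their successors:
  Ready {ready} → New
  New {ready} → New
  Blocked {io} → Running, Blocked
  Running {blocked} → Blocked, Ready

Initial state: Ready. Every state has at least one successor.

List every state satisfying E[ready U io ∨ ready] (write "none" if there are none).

{Ready, New, Blocked}

States satisfying ready: {Ready, New}.
States satisfying io ∨ ready: {Ready, New, Blocked}.
States satisfying E[ready U io ∨ ready]: {Ready, New, Blocked}.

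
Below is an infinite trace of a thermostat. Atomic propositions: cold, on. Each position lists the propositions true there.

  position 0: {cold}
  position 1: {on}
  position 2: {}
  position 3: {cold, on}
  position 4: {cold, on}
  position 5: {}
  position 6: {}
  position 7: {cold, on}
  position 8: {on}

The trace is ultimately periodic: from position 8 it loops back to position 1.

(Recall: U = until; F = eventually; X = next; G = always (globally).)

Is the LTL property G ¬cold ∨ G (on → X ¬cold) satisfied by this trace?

¬cold must hold at every position from 0 onward. It fails at position 0, so G ¬cold is false.
on → X ¬cold must hold at every position from 0 onward. It fails at position 3, so G (on → X ¬cold) is false.
Positions where on holds: 1, 3, 4, 7, 8.
Check X ¬cold at each: 1→ok, 3→fails, 4→ok, 7→ok, 8→ok.
At position 0: G ¬cold is false; G (on → X ¬cold) is false; so G ¬cold ∨ G (on → X ¬cold) is false.

Violated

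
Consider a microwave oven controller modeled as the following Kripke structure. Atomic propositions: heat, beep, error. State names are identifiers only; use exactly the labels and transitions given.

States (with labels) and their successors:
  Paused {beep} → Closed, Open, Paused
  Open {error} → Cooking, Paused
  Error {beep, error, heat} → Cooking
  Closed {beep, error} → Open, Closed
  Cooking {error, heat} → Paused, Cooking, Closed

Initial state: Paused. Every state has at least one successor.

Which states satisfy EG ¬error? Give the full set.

{Paused}

States satisfying ¬error: {Paused}.
States satisfying EG ¬error: {Paused}.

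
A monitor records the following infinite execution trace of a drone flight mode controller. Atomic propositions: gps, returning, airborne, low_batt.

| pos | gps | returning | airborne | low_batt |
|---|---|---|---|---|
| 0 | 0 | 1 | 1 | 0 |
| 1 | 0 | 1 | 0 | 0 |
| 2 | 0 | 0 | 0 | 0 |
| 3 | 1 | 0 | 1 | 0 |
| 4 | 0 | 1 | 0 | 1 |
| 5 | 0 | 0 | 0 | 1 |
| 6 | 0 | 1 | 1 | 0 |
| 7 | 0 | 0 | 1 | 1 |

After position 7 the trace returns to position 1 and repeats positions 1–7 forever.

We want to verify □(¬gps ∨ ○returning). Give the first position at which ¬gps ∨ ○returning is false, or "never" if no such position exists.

¬gps ∨ ○returning holds at every position 0..7, and those are all the positions the trace ever visits, so the invariant □(¬gps ∨ ○returning) is never violated.

never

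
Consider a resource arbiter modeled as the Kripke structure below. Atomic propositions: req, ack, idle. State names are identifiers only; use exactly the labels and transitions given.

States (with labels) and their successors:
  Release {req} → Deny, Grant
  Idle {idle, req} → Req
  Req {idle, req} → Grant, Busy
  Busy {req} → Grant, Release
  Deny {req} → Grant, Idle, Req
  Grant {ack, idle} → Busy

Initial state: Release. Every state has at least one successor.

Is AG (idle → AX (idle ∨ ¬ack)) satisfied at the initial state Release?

Satisfied

States satisfying idle → AX (idle ∨ ¬ack): {Release, Idle, Req, Busy, Deny, Grant}.
States satisfying AG (idle → AX (idle ∨ ¬ack)): {Release, Idle, Req, Busy, Deny, Grant}.
Every state reachable from Release satisfies idle → AX (idle ∨ ¬ack).
Release ∈ Sat(AG (idle → AX (idle ∨ ¬ack))).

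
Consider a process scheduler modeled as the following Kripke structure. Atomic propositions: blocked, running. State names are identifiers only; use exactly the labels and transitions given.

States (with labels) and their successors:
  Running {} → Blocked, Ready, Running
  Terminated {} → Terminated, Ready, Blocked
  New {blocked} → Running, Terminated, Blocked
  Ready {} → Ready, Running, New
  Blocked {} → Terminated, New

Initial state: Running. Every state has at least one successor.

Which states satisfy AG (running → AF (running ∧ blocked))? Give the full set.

States satisfying running → AF (running ∧ blocked): {Running, Terminated, New, Ready, Blocked}.
States satisfying AG (running → AF (running ∧ blocked)): {Running, Terminated, New, Ready, Blocked}.

{Running, Terminated, New, Ready, Blocked}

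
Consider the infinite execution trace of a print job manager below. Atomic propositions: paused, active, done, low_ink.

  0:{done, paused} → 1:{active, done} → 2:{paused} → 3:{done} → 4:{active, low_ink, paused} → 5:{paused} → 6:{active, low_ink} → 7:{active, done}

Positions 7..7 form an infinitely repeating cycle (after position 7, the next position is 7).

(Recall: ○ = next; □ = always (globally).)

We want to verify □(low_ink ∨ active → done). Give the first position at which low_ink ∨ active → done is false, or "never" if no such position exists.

Check low_ink ∨ active → done at each position in order: 0 ✓, 1 ✓, 2 ✓, 3 ✓.
At position 4 the labels are {active, low_ink, paused}, so low_ink ∨ active → done is false there. This is the first violation.

4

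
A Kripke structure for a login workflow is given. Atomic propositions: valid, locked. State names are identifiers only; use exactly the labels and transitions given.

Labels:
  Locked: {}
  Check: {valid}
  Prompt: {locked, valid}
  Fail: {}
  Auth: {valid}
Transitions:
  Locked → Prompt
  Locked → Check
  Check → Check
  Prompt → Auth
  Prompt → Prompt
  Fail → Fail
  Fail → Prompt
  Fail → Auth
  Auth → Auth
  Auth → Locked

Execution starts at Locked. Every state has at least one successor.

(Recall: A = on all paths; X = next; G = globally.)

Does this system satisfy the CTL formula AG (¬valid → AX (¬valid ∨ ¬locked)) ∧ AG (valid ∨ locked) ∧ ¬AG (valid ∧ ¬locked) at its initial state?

States satisfying ¬valid → AX (¬valid ∨ ¬locked): {Check, Prompt, Auth}.
States satisfying AG (¬valid → AX (¬valid ∨ ¬locked)): {Check}.
States satisfying valid ∨ locked: {Check, Prompt, Auth}.
States satisfying AG (valid ∨ locked): {Check}.
States satisfying valid ∧ ¬locked: {Check, Auth}.
States satisfying AG (valid ∧ ¬locked): {Check}.
States satisfying ¬AG (valid ∧ ¬locked): {Locked, Prompt, Fail, Auth}.
States satisfying AG (valid ∨ locked) ∧ ¬AG (valid ∧ ¬locked): ∅.
States satisfying AG (¬valid → AX (¬valid ∨ ¬locked)) ∧ AG (valid ∨ locked) ∧ ¬AG (valid ∧ ¬locked): ∅.
Locked ∉ Sat(AG (¬valid → AX (¬valid ∨ ¬locked)) ∧ AG (valid ∨ locked) ∧ ¬AG (valid ∧ ¬locked)).

Violated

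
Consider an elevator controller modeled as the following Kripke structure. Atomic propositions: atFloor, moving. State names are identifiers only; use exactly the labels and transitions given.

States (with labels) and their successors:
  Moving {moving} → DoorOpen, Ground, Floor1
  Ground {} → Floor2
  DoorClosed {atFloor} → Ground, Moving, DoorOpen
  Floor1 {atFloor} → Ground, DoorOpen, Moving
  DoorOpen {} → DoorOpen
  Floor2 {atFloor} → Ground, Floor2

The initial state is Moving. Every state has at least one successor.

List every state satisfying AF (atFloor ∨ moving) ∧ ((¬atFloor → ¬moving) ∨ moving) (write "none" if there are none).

States satisfying atFloor ∨ moving: {Moving, DoorClosed, Floor1, Floor2}.
States satisfying AF (atFloor ∨ moving): {Moving, Ground, DoorClosed, Floor1, Floor2}.
States satisfying ¬atFloor: {Moving, Ground, DoorOpen}.
States satisfying ¬moving: {Ground, DoorClosed, Floor1, DoorOpen, Floor2}.
States satisfying ¬atFloor → ¬moving: {Ground, DoorClosed, Floor1, DoorOpen, Floor2}.
States satisfying (¬atFloor → ¬moving) ∨ moving: {Moving, Ground, DoorClosed, Floor1, DoorOpen, Floor2}.
States satisfying AF (atFloor ∨ moving) ∧ ((¬atFloor → ¬moving) ∨ moving): {Moving, Ground, DoorClosed, Floor1, Floor2}.

{Moving, Ground, DoorClosed, Floor1, Floor2}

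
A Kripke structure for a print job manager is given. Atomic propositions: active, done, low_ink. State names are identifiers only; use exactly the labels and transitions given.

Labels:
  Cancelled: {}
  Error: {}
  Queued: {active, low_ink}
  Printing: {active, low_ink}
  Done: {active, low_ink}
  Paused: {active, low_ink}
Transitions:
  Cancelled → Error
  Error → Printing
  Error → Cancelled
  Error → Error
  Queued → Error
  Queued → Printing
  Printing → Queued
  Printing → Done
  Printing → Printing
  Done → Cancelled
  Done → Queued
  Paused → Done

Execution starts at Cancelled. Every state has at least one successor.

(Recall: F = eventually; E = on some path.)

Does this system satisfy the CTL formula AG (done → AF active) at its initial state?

Satisfied

States satisfying done → AF active: {Cancelled, Error, Queued, Printing, Done, Paused}.
States satisfying AG (done → AF active): {Cancelled, Error, Queued, Printing, Done, Paused}.
Every state reachable from Cancelled satisfies done → AF active.
Cancelled ∈ Sat(AG (done → AF active)).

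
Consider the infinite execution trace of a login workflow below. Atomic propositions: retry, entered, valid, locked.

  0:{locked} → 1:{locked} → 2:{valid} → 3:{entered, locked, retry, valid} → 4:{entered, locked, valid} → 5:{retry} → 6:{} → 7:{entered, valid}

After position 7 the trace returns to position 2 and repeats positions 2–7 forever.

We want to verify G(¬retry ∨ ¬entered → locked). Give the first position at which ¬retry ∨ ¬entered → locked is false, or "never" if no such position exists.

2

Check ¬retry ∨ ¬entered → locked at each position in order: 0 ✓, 1 ✓.
At position 2 the labels are {valid}, so ¬retry ∨ ¬entered → locked is false there. This is the first violation.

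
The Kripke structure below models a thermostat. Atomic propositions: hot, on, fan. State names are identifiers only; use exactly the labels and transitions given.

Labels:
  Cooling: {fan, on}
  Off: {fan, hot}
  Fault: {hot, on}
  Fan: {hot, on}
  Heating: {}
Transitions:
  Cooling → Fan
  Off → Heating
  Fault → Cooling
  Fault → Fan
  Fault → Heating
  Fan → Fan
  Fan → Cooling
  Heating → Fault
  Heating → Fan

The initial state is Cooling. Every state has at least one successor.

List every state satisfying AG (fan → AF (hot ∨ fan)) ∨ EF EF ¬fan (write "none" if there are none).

States satisfying fan → AF (hot ∨ fan): {Cooling, Off, Fault, Fan, Heating}.
States satisfying AG (fan → AF (hot ∨ fan)): {Cooling, Off, Fault, Fan, Heating}.
States satisfying EF ¬fan: {Cooling, Off, Fault, Fan, Heating}.
States satisfying EF EF ¬fan: {Cooling, Off, Fault, Fan, Heating}.
States satisfying AG (fan → AF (hot ∨ fan)) ∨ EF EF ¬fan: {Cooling, Off, Fault, Fan, Heating}.

{Cooling, Off, Fault, Fan, Heating}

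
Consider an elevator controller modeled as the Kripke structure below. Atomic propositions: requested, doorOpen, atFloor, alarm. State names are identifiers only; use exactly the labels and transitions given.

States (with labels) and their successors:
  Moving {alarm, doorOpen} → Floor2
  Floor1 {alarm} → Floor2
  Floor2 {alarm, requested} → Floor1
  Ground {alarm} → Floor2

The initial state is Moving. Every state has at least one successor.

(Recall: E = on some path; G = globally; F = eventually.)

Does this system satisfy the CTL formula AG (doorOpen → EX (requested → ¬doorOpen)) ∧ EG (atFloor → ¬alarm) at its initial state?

States satisfying doorOpen → EX (requested → ¬doorOpen): {Moving, Floor1, Floor2, Ground}.
States satisfying AG (doorOpen → EX (requested → ¬doorOpen)): {Moving, Floor1, Floor2, Ground}.
States satisfying atFloor → ¬alarm: {Moving, Floor1, Floor2, Ground}.
States satisfying EG (atFloor → ¬alarm): {Moving, Floor1, Floor2, Ground}.
States satisfying AG (doorOpen → EX (requested → ¬doorOpen)) ∧ EG (atFloor → ¬alarm): {Moving, Floor1, Floor2, Ground}.
Moving ∈ Sat(AG (doorOpen → EX (requested → ¬doorOpen)) ∧ EG (atFloor → ¬alarm)).

Yes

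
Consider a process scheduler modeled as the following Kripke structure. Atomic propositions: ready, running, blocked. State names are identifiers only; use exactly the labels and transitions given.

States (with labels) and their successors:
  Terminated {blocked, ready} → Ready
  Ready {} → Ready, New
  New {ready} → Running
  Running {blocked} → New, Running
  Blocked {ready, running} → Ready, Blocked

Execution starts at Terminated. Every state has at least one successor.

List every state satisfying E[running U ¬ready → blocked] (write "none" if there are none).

{Terminated, New, Running, Blocked}

States satisfying running: {Blocked}.
States satisfying ¬ready → blocked: {Terminated, New, Running, Blocked}.
States satisfying E[running U ¬ready → blocked]: {Terminated, New, Running, Blocked}.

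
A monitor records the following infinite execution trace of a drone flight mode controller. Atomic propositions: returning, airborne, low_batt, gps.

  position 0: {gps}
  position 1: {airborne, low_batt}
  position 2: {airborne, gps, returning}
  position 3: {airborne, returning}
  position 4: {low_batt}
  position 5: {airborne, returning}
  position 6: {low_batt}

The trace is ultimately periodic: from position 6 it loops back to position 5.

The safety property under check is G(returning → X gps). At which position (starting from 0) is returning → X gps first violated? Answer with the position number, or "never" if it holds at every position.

Check returning → X gps at each position in order: 0 ✓, 1 ✓.
At position 2 the labels are {airborne, gps, returning} and the next position 3 has {airborne, returning}, so returning → X gps is false there. This is the first violation.

2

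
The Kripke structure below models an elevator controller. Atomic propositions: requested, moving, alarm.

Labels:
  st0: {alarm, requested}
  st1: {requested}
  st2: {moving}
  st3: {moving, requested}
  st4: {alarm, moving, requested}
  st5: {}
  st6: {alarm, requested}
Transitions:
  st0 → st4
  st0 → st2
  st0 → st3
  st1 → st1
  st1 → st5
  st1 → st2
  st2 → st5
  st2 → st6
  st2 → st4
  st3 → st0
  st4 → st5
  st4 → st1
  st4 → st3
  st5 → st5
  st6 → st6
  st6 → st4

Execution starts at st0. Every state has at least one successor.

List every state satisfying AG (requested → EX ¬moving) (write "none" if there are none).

{st5}

States satisfying requested → EX ¬moving: {st1, st2, st3, st4, st5, st6}.
States satisfying AG (requested → EX ¬moving): {st5}.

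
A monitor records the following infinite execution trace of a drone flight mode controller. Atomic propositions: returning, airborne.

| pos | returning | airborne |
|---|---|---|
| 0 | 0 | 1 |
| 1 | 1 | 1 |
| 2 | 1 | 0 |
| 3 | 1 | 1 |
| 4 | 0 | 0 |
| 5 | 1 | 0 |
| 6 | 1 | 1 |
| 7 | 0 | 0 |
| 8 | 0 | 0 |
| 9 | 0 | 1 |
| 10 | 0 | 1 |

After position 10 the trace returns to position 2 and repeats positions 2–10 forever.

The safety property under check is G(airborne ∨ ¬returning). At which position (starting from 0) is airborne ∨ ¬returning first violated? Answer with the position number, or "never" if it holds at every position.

2

Check airborne ∨ ¬returning at each position in order: 0 ✓, 1 ✓.
At position 2 the labels are {returning}, so airborne ∨ ¬returning is false there. This is the first violation.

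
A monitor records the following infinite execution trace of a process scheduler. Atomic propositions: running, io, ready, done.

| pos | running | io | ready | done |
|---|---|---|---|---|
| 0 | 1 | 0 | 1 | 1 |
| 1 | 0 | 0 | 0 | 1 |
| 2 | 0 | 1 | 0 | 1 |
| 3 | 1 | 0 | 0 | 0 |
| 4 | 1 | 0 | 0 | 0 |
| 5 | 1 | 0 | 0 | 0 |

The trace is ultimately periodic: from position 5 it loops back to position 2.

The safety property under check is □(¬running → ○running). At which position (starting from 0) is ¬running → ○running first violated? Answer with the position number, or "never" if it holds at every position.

1

Check ¬running → ○running at each position in order: 0 ✓.
At position 1 the labels are {done} and the next position 2 has {done, io}, so ¬running → ○running is false there. This is the first violation.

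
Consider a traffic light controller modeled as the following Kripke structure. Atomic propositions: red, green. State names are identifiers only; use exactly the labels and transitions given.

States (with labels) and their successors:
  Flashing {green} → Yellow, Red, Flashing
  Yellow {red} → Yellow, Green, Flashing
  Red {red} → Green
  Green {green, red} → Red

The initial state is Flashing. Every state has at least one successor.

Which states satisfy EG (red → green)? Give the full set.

{Flashing}

States satisfying red → green: {Flashing, Green}.
States satisfying EG (red → green): {Flashing}.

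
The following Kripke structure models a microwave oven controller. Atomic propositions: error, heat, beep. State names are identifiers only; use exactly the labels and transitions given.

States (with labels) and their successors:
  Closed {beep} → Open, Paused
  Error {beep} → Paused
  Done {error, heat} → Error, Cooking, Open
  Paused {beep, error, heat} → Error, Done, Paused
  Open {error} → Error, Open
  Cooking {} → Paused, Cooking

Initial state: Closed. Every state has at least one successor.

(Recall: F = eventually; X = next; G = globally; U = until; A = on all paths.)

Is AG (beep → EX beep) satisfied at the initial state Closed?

States satisfying beep → EX beep: {Closed, Error, Done, Paused, Open, Cooking}.
States satisfying AG (beep → EX beep): {Closed, Error, Done, Paused, Open, Cooking}.
Every state reachable from Closed satisfies beep → EX beep.
Closed ∈ Sat(AG (beep → EX beep)).

Holds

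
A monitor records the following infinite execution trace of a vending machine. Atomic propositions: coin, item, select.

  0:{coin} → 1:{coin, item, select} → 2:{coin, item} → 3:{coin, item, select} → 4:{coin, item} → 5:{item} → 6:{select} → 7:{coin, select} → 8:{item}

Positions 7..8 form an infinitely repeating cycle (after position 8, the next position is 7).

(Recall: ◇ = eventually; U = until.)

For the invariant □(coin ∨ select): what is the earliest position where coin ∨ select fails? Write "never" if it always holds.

5

Check coin ∨ select at each position in order: 0 ✓, 1 ✓, 2 ✓, 3 ✓, 4 ✓.
At position 5 the labels are {item}, so coin ∨ select is false there. This is the first violation.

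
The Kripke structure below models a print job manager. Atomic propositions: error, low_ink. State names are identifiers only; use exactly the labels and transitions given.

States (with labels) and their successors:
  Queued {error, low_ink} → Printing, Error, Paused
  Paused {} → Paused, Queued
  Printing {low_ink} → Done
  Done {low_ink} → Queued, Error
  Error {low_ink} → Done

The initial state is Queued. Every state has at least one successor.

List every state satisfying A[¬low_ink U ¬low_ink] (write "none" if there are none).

{Paused}

States satisfying ¬low_ink: {Paused}.
States satisfying A[¬low_ink U ¬low_ink]: {Paused}.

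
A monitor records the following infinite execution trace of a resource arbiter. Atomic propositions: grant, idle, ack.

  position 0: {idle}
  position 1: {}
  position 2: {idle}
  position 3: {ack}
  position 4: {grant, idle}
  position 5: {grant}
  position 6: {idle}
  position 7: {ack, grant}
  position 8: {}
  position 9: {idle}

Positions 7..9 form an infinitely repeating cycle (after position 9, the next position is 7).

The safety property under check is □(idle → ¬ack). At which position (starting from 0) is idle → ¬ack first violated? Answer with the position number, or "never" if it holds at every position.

never

idle → ¬ack holds at every position 0..9, and those are all the positions the trace ever visits, so the invariant □(idle → ¬ack) is never violated.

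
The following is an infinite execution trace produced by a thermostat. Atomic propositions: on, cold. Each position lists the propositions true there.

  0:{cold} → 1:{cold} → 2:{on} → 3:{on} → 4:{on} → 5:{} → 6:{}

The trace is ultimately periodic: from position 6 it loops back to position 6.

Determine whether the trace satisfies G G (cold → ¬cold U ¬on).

G (cold → ¬cold U ¬on) holds at every position 0..6, and those are all positions ever visited, so G G (cold → ¬cold U ¬on) holds.

Satisfied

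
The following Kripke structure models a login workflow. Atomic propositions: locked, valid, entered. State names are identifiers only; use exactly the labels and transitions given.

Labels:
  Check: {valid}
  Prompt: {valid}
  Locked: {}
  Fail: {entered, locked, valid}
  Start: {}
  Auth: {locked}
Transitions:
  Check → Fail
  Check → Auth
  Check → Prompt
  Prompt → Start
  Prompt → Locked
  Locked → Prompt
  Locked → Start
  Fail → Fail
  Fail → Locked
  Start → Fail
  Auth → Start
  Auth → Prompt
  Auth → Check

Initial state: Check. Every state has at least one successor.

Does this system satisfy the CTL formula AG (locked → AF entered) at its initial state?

States satisfying locked → AF entered: {Check, Prompt, Locked, Fail, Start}.
States satisfying AG (locked → AF entered): {Prompt, Locked, Fail, Start}.
Auth is reachable from Check and violates locked → AF entered, so AG fails at Check.
Check ∉ Sat(AG (locked → AF entered)).

Does not hold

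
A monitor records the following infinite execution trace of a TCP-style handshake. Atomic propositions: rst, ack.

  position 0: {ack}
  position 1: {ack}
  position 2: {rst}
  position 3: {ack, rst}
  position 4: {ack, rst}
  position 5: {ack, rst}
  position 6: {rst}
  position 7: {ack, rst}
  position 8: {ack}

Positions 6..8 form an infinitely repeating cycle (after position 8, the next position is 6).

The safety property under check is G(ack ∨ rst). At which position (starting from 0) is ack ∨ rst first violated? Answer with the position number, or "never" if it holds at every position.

never

ack ∨ rst holds at every position 0..8, and those are all the positions the trace ever visits, so the invariant G(ack ∨ rst) is never violated.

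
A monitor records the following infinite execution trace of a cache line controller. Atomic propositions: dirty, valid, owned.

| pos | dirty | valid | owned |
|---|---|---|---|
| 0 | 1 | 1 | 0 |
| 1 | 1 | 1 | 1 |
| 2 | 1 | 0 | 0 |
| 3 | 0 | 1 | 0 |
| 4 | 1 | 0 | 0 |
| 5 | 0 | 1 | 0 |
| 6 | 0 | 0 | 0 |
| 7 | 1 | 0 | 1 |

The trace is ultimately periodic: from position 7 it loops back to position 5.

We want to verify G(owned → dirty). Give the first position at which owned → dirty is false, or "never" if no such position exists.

owned → dirty holds at every position 0..7, and those are all the positions the trace ever visits, so the invariant G(owned → dirty) is never violated.

never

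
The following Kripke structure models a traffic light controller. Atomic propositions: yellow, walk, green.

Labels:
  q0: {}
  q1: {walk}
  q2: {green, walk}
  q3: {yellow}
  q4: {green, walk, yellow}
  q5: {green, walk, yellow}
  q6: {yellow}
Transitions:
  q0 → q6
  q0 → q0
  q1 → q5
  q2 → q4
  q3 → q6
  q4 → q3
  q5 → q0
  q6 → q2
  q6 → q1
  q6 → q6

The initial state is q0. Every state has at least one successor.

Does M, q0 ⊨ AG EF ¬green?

States satisfying EF ¬green: {q0, q1, q2, q3, q4, q5, q6}.
States satisfying AG EF ¬green: {q0, q1, q2, q3, q4, q5, q6}.
Every state reachable from q0 satisfies EF ¬green.
q0 ∈ Sat(AG EF ¬green).

Holds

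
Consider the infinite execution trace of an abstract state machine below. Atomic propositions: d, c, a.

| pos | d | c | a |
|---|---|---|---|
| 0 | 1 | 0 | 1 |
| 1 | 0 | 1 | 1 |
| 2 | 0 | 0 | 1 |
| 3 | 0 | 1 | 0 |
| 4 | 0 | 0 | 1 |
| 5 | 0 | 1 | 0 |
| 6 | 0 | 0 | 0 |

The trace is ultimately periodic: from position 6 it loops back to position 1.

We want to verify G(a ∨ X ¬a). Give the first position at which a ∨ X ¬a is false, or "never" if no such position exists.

Check a ∨ X ¬a at each position in order: 0 ✓, 1 ✓, 2 ✓.
At position 3 the labels are {c} and the next position 4 has {a}, so a ∨ X ¬a is false there. This is the first violation.

3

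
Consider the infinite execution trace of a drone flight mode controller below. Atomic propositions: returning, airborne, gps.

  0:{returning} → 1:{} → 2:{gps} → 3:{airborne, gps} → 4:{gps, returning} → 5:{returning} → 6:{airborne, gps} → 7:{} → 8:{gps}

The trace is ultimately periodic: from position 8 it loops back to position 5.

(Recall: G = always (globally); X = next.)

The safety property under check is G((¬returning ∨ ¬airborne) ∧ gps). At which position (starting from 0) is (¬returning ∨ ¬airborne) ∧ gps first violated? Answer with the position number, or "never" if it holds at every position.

At position 0 the labels are {returning}, so (¬returning ∨ ¬airborne) ∧ gps is false there. This is the first violation.

0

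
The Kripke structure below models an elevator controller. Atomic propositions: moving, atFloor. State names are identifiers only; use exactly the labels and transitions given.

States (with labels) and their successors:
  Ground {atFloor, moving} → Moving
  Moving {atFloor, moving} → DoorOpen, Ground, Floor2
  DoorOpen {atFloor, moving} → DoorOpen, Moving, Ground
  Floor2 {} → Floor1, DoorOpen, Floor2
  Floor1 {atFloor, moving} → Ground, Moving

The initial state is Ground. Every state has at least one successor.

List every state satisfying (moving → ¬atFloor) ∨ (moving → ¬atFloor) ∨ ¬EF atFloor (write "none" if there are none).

{Floor2}

States satisfying ¬atFloor: {Floor2}.
States satisfying moving → ¬atFloor: {Floor2}.
States satisfying (moving → ¬atFloor) ∨ (moving → ¬atFloor): {Floor2}.
States satisfying atFloor: {Ground, Moving, DoorOpen, Floor1}.
States satisfying EF atFloor: {Ground, Moving, DoorOpen, Floor2, Floor1}.
States satisfying ¬EF atFloor: ∅.
States satisfying (moving → ¬atFloor) ∨ (moving → ¬atFloor) ∨ ¬EF atFloor: {Floor2}.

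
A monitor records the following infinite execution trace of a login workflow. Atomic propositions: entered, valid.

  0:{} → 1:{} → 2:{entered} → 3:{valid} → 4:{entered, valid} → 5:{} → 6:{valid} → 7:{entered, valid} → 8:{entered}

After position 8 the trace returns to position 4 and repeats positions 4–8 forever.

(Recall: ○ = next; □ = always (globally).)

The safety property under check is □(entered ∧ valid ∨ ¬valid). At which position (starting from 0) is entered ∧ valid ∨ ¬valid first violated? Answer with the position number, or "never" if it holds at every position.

3

Check entered ∧ valid ∨ ¬valid at each position in order: 0 ✓, 1 ✓, 2 ✓.
At position 3 the labels are {valid}, so entered ∧ valid ∨ ¬valid is false there. This is the first violation.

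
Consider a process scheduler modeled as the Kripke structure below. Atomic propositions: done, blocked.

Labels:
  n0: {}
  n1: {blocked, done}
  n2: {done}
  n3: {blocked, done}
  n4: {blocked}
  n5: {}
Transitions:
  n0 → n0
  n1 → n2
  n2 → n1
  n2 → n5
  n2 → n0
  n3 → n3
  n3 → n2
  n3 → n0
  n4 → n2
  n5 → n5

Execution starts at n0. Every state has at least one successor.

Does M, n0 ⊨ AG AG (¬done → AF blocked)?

States satisfying AG (¬done → AF blocked): ∅.
States satisfying AG AG (¬done → AF blocked): ∅.
n0 is reachable from n0 and violates AG (¬done → AF blocked), so AG fails at n0.
n0 ∉ Sat(AG AG (¬done → AF blocked)).

Does not hold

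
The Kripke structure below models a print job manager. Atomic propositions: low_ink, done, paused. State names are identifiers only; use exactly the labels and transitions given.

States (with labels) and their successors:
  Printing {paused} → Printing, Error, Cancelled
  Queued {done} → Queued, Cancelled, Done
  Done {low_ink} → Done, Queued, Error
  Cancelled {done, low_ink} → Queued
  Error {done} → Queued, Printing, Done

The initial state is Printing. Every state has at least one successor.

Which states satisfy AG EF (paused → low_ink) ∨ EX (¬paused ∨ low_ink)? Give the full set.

States satisfying EF (paused → low_ink): {Printing, Queued, Done, Cancelled, Error}.
States satisfying AG EF (paused → low_ink): {Printing, Queued, Done, Cancelled, Error}.
States satisfying ¬paused ∨ low_ink: {Queued, Done, Cancelled, Error}.
States satisfying EX (¬paused ∨ low_ink): {Printing, Queued, Done, Cancelled, Error}.
States satisfying AG EF (paused → low_ink) ∨ EX (¬paused ∨ low_ink): {Printing, Queued, Done, Cancelled, Error}.

{Printing, Queued, Done, Cancelled, Error}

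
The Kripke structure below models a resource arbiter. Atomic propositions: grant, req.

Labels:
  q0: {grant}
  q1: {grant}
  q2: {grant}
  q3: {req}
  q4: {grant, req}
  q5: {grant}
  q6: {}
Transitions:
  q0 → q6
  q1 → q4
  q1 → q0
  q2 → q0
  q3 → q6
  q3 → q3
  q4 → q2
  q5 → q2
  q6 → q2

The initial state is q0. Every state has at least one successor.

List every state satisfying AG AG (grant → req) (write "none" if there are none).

none

States satisfying AG (grant → req): ∅.
States satisfying AG AG (grant → req): ∅.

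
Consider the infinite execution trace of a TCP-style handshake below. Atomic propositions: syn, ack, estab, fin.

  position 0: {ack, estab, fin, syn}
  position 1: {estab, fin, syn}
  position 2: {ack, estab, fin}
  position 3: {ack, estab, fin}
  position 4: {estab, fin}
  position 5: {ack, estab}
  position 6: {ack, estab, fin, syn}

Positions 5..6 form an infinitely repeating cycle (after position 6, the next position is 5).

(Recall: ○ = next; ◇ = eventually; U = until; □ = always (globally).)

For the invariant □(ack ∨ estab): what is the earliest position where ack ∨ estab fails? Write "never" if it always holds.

ack ∨ estab holds at every position 0..6, and those are all the positions the trace ever visits, so the invariant □(ack ∨ estab) is never violated.

never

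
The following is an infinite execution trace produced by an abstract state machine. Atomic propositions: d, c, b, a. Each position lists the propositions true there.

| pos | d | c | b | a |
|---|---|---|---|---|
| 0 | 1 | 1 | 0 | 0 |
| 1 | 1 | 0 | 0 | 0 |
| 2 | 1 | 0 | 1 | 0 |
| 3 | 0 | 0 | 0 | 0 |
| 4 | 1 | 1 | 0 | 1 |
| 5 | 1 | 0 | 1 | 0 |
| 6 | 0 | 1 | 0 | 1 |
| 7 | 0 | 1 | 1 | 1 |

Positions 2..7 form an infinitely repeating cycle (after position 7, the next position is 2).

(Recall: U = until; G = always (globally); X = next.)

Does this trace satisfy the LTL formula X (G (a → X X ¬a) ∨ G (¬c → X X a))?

No

The position after 0 is 1; G (a → X X ¬a) ∨ G (¬c → X X a) is false there.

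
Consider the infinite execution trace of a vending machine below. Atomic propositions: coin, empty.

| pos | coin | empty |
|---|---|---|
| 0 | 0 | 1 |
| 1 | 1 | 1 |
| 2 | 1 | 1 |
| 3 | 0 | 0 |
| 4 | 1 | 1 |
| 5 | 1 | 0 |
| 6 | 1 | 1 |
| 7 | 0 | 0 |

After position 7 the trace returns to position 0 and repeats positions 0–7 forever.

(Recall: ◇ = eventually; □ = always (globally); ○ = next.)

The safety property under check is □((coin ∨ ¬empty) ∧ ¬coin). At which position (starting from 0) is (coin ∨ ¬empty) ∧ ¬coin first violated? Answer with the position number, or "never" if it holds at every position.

At position 0 the labels are {empty}, so (coin ∨ ¬empty) ∧ ¬coin is false there. This is the first violation.

0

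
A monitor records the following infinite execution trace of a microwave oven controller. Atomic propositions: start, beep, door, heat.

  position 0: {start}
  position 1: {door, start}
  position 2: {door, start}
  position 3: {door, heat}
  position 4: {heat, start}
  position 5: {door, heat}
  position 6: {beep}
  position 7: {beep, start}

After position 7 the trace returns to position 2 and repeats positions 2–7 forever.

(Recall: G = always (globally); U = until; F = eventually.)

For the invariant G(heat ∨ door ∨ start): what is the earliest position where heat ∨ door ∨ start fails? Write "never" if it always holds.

6

Check heat ∨ door ∨ start at each position in order: 0 ✓, 1 ✓, 2 ✓, 3 ✓, 4 ✓, 5 ✓.
At position 6 the labels are {beep}, so heat ∨ door ∨ start is false there. This is the first violation.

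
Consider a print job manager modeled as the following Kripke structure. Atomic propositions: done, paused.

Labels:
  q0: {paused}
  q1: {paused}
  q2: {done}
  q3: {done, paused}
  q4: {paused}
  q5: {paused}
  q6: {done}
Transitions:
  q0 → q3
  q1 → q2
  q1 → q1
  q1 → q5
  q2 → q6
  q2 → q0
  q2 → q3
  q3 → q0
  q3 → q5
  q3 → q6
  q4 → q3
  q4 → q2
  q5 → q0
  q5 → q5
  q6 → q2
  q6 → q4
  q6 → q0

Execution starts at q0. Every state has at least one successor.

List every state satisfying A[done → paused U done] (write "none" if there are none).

States satisfying done → paused: {q0, q1, q3, q4, q5}.
States satisfying done: {q2, q3, q6}.
States satisfying A[done → paused U done]: {q0, q2, q3, q4, q6}.

{q0, q2, q3, q4, q6}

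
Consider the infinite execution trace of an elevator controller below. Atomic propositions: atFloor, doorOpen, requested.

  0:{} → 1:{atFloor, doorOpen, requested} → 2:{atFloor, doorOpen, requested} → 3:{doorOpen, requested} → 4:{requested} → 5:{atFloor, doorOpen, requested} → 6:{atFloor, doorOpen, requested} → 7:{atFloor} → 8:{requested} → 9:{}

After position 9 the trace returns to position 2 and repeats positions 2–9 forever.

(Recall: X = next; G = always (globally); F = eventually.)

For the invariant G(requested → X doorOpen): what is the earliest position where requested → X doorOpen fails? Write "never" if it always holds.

3

Check requested → X doorOpen at each position in order: 0 ✓, 1 ✓, 2 ✓.
At position 3 the labels are {doorOpen, requested} and the next position 4 has {requested}, so requested → X doorOpen is false there. This is the first violation.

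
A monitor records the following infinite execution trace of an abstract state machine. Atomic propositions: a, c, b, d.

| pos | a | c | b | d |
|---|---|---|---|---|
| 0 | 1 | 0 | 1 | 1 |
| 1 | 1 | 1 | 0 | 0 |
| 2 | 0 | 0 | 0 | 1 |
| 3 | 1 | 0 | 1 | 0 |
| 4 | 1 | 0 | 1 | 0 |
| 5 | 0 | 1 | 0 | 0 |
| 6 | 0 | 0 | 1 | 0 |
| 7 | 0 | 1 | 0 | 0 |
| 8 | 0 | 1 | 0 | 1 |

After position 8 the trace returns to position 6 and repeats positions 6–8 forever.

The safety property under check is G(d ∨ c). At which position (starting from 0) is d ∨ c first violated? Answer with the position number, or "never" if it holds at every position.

3

Check d ∨ c at each position in order: 0 ✓, 1 ✓, 2 ✓.
At position 3 the labels are {a, b}, so d ∨ c is false there. This is the first violation.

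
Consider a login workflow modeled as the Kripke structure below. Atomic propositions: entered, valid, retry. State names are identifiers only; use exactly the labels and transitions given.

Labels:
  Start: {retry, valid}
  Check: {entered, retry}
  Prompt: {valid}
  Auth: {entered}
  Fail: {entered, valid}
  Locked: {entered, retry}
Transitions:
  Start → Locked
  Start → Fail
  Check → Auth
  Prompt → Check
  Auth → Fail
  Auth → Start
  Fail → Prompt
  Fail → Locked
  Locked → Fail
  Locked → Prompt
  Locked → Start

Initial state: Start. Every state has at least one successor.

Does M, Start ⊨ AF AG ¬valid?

Violated

States satisfying AG ¬valid: ∅.
States satisfying AF AG ¬valid: ∅.
There is a path from Start along which AG ¬valid never holds.
Start ∉ Sat(AF AG ¬valid).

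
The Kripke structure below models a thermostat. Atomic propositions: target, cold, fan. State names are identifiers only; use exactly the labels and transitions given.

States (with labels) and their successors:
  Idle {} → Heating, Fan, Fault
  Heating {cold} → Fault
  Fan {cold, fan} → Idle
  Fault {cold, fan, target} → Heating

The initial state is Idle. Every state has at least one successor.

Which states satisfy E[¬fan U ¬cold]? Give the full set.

{Idle}

States satisfying ¬fan: {Idle, Heating}.
States satisfying ¬cold: {Idle}.
States satisfying E[¬fan U ¬cold]: {Idle}.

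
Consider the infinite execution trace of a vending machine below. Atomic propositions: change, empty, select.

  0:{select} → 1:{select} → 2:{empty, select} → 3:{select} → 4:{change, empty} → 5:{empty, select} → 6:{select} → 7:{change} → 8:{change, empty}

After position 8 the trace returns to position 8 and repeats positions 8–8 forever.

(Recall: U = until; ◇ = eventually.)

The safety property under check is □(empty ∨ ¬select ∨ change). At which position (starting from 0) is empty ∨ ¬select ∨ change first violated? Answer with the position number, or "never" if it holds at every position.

At position 0 the labels are {select}, so empty ∨ ¬select ∨ change is false there. This is the first violation.

0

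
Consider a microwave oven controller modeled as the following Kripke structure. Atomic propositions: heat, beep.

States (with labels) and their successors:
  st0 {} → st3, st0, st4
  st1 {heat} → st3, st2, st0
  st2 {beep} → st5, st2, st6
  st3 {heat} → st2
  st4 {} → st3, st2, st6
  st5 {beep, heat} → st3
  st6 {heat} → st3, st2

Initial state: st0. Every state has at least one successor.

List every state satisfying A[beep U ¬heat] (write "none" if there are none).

States satisfying beep: {st2, st5}.
States satisfying ¬heat: {st0, st2, st4}.
States satisfying A[beep U ¬heat]: {st0, st2, st4}.

{st0, st2, st4}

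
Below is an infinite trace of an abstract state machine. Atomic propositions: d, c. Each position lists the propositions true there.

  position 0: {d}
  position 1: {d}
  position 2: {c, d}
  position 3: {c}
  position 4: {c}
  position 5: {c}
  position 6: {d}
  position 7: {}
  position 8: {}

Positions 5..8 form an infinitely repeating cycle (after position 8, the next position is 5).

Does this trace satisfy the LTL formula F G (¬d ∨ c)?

No

G (¬d ∨ c) is false at every position 0..8, so it never becomes true and F G (¬d ∨ c) fails.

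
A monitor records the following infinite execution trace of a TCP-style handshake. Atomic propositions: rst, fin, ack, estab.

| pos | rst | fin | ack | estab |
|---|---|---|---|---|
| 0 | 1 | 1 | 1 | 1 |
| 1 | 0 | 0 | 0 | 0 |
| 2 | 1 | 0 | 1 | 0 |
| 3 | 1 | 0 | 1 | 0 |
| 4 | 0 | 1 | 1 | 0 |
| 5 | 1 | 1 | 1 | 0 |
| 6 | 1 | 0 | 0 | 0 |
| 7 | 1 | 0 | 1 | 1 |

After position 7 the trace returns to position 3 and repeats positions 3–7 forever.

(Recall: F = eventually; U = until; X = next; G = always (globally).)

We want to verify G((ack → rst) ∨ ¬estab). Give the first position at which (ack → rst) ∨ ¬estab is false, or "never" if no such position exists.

never

(ack → rst) ∨ ¬estab holds at every position 0..7, and those are all the positions the trace ever visits, so the invariant G((ack → rst) ∨ ¬estab) is never violated.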